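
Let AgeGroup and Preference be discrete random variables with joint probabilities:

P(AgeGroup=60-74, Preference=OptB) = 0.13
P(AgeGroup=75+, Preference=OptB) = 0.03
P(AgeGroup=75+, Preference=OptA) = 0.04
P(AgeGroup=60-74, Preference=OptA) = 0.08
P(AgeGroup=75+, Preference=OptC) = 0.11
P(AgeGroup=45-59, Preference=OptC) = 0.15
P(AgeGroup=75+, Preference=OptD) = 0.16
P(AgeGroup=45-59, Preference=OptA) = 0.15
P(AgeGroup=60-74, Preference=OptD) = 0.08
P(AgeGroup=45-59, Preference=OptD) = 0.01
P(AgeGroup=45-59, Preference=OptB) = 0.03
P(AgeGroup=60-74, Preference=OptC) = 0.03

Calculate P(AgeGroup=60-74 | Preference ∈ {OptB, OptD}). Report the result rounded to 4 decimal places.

0.4773

P(Preference=OptB) = 0.03 + 0.13 + 0.03 = 0.19.
P(Preference=OptD) = 0.01 + 0.08 + 0.16 = 0.25.
P(Preference ∈ {OptB, OptD}) = 0.19 + 0.25 = 0.44; P(AgeGroup=60-74, Preference ∈ {OptB, OptD}) = 0.13 + 0.08 = 0.21.
P(AgeGroup=60-74 | Preference ∈ {OptB, OptD}) = 0.21/0.44 = 0.4773.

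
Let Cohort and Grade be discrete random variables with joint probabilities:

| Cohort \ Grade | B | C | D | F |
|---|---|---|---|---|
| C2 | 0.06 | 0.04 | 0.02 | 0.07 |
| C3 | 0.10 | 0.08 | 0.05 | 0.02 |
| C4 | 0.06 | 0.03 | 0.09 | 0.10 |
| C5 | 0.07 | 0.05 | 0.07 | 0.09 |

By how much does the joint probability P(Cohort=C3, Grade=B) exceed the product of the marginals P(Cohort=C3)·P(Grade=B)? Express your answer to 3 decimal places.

P(Cohort=C3) = 0.10 + 0.08 + 0.05 + 0.02 = 0.25.
P(Grade=B) = 0.06 + 0.10 + 0.06 + 0.07 = 0.29.
P(Cohort=C3, Grade=B) − P(Cohort=C3)P(Grade=B) = 0.10 − 0.25×0.29 = 0.028.

0.028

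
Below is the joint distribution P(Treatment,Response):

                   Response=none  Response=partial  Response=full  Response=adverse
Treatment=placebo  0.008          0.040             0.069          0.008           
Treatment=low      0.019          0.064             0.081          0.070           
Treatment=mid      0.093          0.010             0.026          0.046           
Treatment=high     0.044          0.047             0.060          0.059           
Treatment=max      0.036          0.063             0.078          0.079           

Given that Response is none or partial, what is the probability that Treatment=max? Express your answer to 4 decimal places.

P(Response=none) = 0.008 + 0.019 + 0.093 + 0.044 + 0.036 = 0.200.
P(Response=partial) = 0.040 + 0.064 + 0.010 + 0.047 + 0.063 = 0.224.
P(Response ∈ {none, partial}) = 0.200 + 0.224 = 0.424; P(Treatment=max, Response ∈ {none, partial}) = 0.036 + 0.063 = 0.099.
P(Treatment=max | Response ∈ {none, partial}) = 0.099/0.424 = 0.2335.

0.2335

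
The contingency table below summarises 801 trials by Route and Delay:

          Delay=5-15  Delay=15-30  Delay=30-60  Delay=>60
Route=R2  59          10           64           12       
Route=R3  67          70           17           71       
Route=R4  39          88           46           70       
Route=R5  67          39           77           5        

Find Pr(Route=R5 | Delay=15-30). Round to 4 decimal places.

0.1884

Total with Delay=15-30: 10 + 70 + 88 + 39 = 207.
P(Route=R5 | Delay=15-30) = 39/207 = 0.1884.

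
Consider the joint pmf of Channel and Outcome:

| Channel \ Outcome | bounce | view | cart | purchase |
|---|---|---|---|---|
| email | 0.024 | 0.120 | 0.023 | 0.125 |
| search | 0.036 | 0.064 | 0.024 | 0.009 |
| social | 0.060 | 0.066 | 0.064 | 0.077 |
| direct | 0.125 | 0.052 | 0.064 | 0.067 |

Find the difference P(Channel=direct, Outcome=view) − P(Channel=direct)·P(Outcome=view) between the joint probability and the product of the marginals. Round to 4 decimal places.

P(Channel=direct) = 0.125 + 0.052 + 0.064 + 0.067 = 0.308.
P(Outcome=view) = 0.120 + 0.064 + 0.066 + 0.052 = 0.302.
P(Channel=direct, Outcome=view) − P(Channel=direct)P(Outcome=view) = 0.052 − 0.308×0.302 = -0.0410.

-0.0410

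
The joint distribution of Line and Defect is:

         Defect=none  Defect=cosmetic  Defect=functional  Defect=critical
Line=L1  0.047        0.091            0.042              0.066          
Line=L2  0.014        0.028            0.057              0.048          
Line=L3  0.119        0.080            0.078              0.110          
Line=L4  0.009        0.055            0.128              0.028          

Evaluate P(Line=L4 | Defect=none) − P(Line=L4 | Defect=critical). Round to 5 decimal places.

-0.06349

P(Defect=none) = 0.047 + 0.014 + 0.119 + 0.009 = 0.189; P(Line=L4 | Defect=none) = 0.009/0.189 = 0.047619.
P(Defect=critical) = 0.066 + 0.048 + 0.110 + 0.028 = 0.252; P(Line=L4 | Defect=critical) = 0.028/0.252 = 0.111111.
Difference = -0.06349.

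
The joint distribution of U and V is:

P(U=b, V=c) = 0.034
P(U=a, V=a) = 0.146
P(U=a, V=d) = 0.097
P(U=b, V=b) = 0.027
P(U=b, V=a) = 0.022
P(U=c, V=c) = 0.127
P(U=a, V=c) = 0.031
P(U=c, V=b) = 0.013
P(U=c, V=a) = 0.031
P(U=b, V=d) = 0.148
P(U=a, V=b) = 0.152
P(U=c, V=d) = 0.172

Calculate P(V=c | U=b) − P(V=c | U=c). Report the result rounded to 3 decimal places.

-0.223

P(U=b) = 0.022 + 0.027 + 0.034 + 0.148 = 0.231; P(V=c | U=b) = 0.034/0.231 = 0.1472.
P(U=c) = 0.031 + 0.013 + 0.127 + 0.172 = 0.343; P(V=c | U=c) = 0.127/0.343 = 0.3703.
Difference = -0.223.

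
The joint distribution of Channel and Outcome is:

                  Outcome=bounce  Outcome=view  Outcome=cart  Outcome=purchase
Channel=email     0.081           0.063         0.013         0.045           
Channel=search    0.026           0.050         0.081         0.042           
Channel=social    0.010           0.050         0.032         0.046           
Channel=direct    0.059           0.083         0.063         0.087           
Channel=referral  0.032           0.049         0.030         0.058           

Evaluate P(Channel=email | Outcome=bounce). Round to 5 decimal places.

P(Outcome=bounce) = 0.081 + 0.026 + 0.010 + 0.059 + 0.032 = 0.208.
P(Channel=email | Outcome=bounce) = 0.081/0.208 = 0.38942.

0.38942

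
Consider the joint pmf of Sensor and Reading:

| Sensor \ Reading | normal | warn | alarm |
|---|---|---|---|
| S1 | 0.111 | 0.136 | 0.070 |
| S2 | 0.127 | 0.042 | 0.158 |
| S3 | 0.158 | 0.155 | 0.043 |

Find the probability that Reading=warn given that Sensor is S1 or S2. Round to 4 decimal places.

P(Sensor=S1) = 0.111 + 0.136 + 0.070 = 0.317.
P(Sensor=S2) = 0.127 + 0.042 + 0.158 = 0.327.
P(Sensor ∈ {S1, S2}) = 0.317 + 0.327 = 0.644; P(Reading=warn, Sensor ∈ {S1, S2}) = 0.136 + 0.042 = 0.178.
P(Reading=warn | Sensor ∈ {S1, S2}) = 0.178/0.644 = 0.2764.

0.2764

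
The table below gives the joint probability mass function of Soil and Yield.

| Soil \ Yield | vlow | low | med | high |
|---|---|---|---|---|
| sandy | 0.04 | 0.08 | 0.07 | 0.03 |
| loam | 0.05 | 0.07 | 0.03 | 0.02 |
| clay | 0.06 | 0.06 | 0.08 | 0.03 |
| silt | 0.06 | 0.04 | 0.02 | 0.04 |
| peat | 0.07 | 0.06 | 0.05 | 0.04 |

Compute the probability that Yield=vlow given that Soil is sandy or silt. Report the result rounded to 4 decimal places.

0.2632

P(Soil=sandy) = 0.04 + 0.08 + 0.07 + 0.03 = 0.22.
P(Soil=silt) = 0.06 + 0.04 + 0.02 + 0.04 = 0.16.
P(Soil ∈ {sandy, silt}) = 0.22 + 0.16 = 0.38; P(Yield=vlow, Soil ∈ {sandy, silt}) = 0.04 + 0.06 = 0.10.
P(Yield=vlow | Soil ∈ {sandy, silt}) = 0.10/0.38 = 0.2632.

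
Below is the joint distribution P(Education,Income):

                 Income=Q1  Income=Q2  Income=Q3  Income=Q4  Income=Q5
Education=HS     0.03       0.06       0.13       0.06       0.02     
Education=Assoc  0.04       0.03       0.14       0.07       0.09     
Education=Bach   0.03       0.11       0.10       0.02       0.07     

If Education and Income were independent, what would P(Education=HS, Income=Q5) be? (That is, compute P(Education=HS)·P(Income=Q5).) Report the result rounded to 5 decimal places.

P(Education=HS) = 0.03 + 0.06 + 0.13 + 0.06 + 0.02 = 0.30.
P(Income=Q5) = 0.02 + 0.09 + 0.07 = 0.18.
Product: 0.30 × 0.18 = 0.05400.

0.05400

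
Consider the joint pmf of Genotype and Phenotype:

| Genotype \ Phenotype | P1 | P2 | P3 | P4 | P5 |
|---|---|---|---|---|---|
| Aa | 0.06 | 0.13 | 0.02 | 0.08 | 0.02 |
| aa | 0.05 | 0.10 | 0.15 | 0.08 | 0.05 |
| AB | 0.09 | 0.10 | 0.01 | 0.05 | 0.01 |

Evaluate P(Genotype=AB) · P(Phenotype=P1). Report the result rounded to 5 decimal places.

0.05200

P(Genotype=AB) = 0.09 + 0.10 + 0.01 + 0.05 + 0.01 = 0.26.
P(Phenotype=P1) = 0.06 + 0.05 + 0.09 = 0.20.
Product: 0.26 × 0.20 = 0.05200.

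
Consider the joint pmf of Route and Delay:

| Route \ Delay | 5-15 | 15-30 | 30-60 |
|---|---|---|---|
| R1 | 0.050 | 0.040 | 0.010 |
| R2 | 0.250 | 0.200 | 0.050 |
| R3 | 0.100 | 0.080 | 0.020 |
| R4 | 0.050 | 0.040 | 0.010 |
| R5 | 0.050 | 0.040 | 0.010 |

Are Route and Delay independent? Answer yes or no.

Every cell satisfies P(Route,Delay) = P(Route)·P(Delay). For instance P(Route=R2) = 0.500, P(Delay=15-30) = 0.400, and 0.500×0.400 = 0.200 matches the joint entry. So Route and Delay are independent.

yes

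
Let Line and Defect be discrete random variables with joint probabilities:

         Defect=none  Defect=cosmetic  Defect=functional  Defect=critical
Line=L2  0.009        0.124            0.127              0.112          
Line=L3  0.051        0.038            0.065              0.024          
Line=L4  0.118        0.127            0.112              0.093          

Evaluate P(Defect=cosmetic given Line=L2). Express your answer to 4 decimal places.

0.3333

P(Line=L2) = 0.009 + 0.124 + 0.127 + 0.112 = 0.372.
P(Defect=cosmetic | Line=L2) = 0.124/0.372 = 0.3333.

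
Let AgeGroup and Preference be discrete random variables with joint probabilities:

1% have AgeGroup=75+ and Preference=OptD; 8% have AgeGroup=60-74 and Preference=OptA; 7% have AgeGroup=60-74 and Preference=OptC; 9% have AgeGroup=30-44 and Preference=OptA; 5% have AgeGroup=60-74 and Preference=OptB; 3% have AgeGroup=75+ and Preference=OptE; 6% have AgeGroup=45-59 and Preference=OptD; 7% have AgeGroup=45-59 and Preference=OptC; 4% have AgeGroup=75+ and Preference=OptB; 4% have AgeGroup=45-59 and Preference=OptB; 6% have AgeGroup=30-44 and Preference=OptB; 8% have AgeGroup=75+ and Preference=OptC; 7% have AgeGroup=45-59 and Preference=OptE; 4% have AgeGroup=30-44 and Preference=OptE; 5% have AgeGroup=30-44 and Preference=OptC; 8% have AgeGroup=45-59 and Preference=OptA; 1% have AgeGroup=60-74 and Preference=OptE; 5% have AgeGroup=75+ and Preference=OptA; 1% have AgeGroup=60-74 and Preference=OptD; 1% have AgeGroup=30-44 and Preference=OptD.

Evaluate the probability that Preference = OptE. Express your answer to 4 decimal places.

P(Preference=OptE) = 0.04 + 0.07 + 0.01 + 0.03 = 0.15.

0.1500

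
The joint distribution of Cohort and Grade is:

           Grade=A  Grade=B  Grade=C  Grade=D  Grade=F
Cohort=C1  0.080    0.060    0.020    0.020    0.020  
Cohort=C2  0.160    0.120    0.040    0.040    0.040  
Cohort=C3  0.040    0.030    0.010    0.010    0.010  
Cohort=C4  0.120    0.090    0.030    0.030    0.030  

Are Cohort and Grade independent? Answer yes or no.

Every cell satisfies P(Cohort,Grade) = P(Cohort)·P(Grade). For instance P(Cohort=C4) = 0.300, P(Grade=D) = 0.100, and 0.300×0.100 = 0.030 matches the joint entry. So Cohort and Grade are independent.

yes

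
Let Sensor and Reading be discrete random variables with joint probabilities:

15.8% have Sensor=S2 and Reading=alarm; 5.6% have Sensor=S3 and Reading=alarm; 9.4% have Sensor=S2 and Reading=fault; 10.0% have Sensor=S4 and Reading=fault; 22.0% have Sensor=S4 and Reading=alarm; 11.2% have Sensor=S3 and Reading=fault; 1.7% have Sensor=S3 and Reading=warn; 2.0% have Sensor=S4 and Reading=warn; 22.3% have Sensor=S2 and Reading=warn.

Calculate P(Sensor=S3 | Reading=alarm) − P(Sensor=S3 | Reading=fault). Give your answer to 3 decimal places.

-0.237

P(Reading=alarm) = 0.158 + 0.056 + 0.220 = 0.434; P(Sensor=S3 | Reading=alarm) = 0.056/0.434 = 0.1290.
P(Reading=fault) = 0.094 + 0.112 + 0.100 = 0.306; P(Sensor=S3 | Reading=fault) = 0.112/0.306 = 0.3660.
Difference = -0.237.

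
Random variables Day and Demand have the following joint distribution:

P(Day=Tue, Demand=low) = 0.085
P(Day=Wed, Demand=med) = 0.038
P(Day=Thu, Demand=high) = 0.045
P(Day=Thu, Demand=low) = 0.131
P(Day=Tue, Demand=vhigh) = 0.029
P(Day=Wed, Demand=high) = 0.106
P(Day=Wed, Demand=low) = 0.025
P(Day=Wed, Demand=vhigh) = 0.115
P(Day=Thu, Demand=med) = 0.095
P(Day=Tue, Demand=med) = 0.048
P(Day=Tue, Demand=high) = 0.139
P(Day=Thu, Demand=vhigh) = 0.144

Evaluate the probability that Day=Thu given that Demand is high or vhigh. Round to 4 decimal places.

0.3270

P(Demand=high) = 0.139 + 0.106 + 0.045 = 0.290.
P(Demand=vhigh) = 0.029 + 0.115 + 0.144 = 0.288.
P(Demand ∈ {high, vhigh}) = 0.290 + 0.288 = 0.578; P(Day=Thu, Demand ∈ {high, vhigh}) = 0.045 + 0.144 = 0.189.
P(Day=Thu | Demand ∈ {high, vhigh}) = 0.189/0.578 = 0.3270.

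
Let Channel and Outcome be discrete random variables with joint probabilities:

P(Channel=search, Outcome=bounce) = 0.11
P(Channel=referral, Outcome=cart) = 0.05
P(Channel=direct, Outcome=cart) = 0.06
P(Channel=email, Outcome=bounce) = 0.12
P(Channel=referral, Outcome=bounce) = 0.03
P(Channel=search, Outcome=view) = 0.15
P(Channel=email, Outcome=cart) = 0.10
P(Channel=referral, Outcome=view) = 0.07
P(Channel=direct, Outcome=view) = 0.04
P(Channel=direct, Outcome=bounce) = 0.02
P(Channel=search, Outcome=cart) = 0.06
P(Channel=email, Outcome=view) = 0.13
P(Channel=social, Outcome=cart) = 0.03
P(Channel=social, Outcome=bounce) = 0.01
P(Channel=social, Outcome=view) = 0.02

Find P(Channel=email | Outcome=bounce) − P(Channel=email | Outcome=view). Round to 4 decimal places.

P(Outcome=bounce) = 0.12 + 0.11 + 0.01 + 0.02 + 0.03 = 0.29; P(Channel=email | Outcome=bounce) = 0.12/0.29 = 0.41379.
P(Outcome=view) = 0.13 + 0.15 + 0.02 + 0.04 + 0.07 = 0.41; P(Channel=email | Outcome=view) = 0.13/0.41 = 0.31707.
Difference = 0.0967.

0.0967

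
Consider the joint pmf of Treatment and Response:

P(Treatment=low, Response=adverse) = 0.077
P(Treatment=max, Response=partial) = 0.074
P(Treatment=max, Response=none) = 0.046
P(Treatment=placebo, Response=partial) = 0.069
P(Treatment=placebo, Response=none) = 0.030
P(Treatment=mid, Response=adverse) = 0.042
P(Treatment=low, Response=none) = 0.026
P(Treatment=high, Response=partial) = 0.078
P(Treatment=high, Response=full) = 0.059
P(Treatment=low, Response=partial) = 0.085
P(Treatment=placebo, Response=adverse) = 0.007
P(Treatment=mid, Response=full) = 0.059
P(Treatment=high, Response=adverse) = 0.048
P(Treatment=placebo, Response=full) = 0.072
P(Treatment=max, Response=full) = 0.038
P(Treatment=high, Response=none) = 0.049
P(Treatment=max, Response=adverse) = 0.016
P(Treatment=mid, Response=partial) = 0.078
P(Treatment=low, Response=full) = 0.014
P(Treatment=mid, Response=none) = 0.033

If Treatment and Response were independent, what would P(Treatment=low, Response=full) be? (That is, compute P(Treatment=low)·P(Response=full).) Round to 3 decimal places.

0.049

P(Treatment=low) = 0.026 + 0.085 + 0.014 + 0.077 = 0.202.
P(Response=full) = 0.072 + 0.014 + 0.059 + 0.059 + 0.038 = 0.242.
Product: 0.202 × 0.242 = 0.049.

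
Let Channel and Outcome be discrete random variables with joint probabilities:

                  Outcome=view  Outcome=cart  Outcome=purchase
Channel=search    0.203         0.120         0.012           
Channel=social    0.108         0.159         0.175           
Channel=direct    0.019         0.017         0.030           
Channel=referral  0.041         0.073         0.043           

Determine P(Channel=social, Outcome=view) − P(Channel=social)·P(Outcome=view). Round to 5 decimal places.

-0.05598

P(Channel=social) = 0.108 + 0.159 + 0.175 = 0.442.
P(Outcome=view) = 0.203 + 0.108 + 0.019 + 0.041 = 0.371.
P(Channel=social, Outcome=view) − P(Channel=social)P(Outcome=view) = 0.108 − 0.442×0.371 = -0.05598.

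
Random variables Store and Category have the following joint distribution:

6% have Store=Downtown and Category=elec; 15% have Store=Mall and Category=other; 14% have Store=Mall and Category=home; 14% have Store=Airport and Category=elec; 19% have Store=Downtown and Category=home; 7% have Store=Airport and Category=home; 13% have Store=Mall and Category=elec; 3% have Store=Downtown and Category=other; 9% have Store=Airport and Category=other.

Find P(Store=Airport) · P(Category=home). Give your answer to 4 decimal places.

0.1200

P(Store=Airport) = 0.14 + 0.07 + 0.09 = 0.30.
P(Category=home) = 0.19 + 0.14 + 0.07 = 0.40.
Product: 0.30 × 0.40 = 0.1200.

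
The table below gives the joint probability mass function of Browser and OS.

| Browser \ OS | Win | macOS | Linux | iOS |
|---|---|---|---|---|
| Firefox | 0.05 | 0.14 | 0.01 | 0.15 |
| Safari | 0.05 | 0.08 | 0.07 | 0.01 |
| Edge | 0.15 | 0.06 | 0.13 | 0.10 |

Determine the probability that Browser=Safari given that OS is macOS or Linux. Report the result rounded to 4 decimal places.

P(OS=macOS) = 0.14 + 0.08 + 0.06 = 0.28.
P(OS=Linux) = 0.01 + 0.07 + 0.13 = 0.21.
P(OS ∈ {macOS, Linux}) = 0.28 + 0.21 = 0.49; P(Browser=Safari, OS ∈ {macOS, Linux}) = 0.08 + 0.07 = 0.15.
P(Browser=Safari | OS ∈ {macOS, Linux}) = 0.15/0.49 = 0.3061.

0.3061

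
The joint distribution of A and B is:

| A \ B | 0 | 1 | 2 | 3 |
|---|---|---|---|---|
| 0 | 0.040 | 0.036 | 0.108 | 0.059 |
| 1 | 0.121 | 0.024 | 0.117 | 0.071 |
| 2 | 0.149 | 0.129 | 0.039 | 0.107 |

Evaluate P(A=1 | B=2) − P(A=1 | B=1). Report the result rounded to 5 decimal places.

P(B=2) = 0.108 + 0.117 + 0.039 = 0.264; P(A=1 | B=2) = 0.117/0.264 = 0.443182.
P(B=1) = 0.036 + 0.024 + 0.129 = 0.189; P(A=1 | B=1) = 0.024/0.189 = 0.126984.
Difference = 0.31620.

0.31620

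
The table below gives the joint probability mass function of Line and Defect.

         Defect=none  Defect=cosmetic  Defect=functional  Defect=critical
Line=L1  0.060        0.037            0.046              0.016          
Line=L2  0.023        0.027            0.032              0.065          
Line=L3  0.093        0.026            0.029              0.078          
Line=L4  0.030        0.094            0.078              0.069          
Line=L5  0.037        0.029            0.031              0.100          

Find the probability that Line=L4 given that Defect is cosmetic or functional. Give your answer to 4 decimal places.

P(Defect=cosmetic) = 0.037 + 0.027 + 0.026 + 0.094 + 0.029 = 0.213.
P(Defect=functional) = 0.046 + 0.032 + 0.029 + 0.078 + 0.031 = 0.216.
P(Defect ∈ {cosmetic, functional}) = 0.213 + 0.216 = 0.429; P(Line=L4, Defect ∈ {cosmetic, functional}) = 0.094 + 0.078 = 0.172.
P(Line=L4 | Defect ∈ {cosmetic, functional}) = 0.172/0.429 = 0.4009.

0.4009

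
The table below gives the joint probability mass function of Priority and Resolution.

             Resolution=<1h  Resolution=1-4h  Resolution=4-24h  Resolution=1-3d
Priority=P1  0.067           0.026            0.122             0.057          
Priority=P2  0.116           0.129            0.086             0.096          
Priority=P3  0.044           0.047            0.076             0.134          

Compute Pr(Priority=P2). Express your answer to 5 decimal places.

P(Priority=P2) = 0.116 + 0.129 + 0.086 + 0.096 = 0.427.

0.42700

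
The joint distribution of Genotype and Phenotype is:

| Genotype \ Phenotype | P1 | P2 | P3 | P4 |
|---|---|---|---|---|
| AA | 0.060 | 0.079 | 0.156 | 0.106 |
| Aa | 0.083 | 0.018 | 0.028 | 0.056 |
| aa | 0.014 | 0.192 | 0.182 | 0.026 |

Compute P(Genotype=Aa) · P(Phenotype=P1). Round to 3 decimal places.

P(Genotype=Aa) = 0.083 + 0.018 + 0.028 + 0.056 = 0.185.
P(Phenotype=P1) = 0.060 + 0.083 + 0.014 = 0.157.
Product: 0.185 × 0.157 = 0.029.

0.029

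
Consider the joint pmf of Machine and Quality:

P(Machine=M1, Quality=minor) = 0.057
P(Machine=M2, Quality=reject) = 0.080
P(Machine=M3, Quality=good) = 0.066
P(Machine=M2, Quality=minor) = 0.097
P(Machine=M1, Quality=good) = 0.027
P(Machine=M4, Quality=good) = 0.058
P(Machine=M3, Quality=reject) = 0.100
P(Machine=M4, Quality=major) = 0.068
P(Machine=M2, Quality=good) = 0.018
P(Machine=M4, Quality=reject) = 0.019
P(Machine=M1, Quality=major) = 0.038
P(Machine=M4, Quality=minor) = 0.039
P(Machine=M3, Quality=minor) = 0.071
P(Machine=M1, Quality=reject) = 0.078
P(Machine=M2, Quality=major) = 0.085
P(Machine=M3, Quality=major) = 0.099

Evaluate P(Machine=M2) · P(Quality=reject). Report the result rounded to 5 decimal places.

P(Machine=M2) = 0.018 + 0.097 + 0.085 + 0.080 = 0.280.
P(Quality=reject) = 0.078 + 0.080 + 0.100 + 0.019 = 0.277.
Product: 0.280 × 0.277 = 0.07756.

0.07756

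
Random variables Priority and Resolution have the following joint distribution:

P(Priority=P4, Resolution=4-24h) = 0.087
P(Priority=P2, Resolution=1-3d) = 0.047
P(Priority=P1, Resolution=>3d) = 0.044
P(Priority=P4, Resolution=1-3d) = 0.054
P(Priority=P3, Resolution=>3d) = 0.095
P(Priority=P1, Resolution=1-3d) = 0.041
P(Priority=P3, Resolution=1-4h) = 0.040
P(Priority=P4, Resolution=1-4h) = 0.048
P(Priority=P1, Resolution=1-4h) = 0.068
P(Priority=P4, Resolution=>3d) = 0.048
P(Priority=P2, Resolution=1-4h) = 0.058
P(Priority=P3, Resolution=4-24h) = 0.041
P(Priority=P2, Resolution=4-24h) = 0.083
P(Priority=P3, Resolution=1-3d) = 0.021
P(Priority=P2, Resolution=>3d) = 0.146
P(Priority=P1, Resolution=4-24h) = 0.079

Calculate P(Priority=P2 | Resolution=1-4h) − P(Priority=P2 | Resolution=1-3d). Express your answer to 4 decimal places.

P(Resolution=1-4h) = 0.068 + 0.058 + 0.040 + 0.048 = 0.214; P(Priority=P2 | Resolution=1-4h) = 0.058/0.214 = 0.27103.
P(Resolution=1-3d) = 0.041 + 0.047 + 0.021 + 0.054 = 0.163; P(Priority=P2 | Resolution=1-3d) = 0.047/0.163 = 0.28834.
Difference = -0.0173.

-0.0173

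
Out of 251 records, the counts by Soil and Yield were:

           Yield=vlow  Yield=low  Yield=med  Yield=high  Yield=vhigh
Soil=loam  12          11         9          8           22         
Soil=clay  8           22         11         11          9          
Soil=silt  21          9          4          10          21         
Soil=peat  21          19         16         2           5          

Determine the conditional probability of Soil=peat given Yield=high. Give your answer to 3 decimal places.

Total with Yield=high: 8 + 11 + 10 + 2 = 31.
P(Soil=peat | Yield=high) = 2/31 = 0.065.

0.065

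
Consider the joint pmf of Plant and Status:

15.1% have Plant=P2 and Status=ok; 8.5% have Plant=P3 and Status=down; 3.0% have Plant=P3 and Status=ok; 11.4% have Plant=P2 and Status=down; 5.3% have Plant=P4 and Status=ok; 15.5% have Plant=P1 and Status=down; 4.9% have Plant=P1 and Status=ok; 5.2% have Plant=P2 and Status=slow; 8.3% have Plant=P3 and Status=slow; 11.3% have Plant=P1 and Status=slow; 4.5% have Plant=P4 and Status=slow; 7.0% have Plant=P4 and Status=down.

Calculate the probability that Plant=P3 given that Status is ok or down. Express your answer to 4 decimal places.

0.1627

P(Status=ok) = 0.049 + 0.151 + 0.030 + 0.053 = 0.283.
P(Status=down) = 0.155 + 0.114 + 0.085 + 0.070 = 0.424.
P(Status ∈ {ok, down}) = 0.283 + 0.424 = 0.707; P(Plant=P3, Status ∈ {ok, down}) = 0.030 + 0.085 = 0.115.
P(Plant=P3 | Status ∈ {ok, down}) = 0.115/0.707 = 0.1627.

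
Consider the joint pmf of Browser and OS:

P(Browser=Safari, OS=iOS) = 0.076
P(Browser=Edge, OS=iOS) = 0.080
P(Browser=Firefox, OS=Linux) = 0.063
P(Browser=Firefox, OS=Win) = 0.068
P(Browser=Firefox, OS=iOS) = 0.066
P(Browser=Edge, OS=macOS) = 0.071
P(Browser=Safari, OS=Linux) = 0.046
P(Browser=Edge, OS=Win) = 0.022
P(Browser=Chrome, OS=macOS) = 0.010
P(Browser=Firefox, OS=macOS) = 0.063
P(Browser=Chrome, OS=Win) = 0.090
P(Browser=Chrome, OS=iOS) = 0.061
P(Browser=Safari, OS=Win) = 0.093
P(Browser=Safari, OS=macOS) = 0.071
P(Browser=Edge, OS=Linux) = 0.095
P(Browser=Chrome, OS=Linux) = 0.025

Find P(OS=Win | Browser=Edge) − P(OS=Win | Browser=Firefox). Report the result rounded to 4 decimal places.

P(Browser=Edge) = 0.022 + 0.071 + 0.095 + 0.080 = 0.268; P(OS=Win | Browser=Edge) = 0.022/0.268 = 0.08209.
P(Browser=Firefox) = 0.068 + 0.063 + 0.063 + 0.066 = 0.260; P(OS=Win | Browser=Firefox) = 0.068/0.260 = 0.26154.
Difference = -0.1794.

-0.1794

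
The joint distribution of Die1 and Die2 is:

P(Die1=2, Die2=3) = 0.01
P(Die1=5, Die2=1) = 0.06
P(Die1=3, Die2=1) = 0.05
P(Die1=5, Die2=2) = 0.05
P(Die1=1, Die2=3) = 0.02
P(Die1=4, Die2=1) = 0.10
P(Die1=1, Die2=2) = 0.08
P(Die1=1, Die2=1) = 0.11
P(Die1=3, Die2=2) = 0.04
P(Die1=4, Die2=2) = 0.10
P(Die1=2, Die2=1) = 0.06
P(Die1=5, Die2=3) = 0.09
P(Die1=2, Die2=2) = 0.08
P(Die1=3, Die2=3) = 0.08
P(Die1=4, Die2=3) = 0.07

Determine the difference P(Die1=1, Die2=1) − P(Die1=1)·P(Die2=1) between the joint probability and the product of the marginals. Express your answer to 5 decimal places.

P(Die1=1) = 0.11 + 0.08 + 0.02 = 0.21.
P(Die2=1) = 0.11 + 0.06 + 0.05 + 0.10 + 0.06 = 0.38.
P(Die1=1, Die2=1) − P(Die1=1)P(Die2=1) = 0.11 − 0.21×0.38 = 0.03020.

0.03020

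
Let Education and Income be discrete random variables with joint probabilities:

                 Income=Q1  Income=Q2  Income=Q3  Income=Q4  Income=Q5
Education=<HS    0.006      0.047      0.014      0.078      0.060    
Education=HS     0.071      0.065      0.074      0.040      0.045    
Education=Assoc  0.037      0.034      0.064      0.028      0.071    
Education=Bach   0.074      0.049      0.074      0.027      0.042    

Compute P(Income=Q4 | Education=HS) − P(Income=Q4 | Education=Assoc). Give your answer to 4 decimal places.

P(Education=HS) = 0.071 + 0.065 + 0.074 + 0.040 + 0.045 = 0.295; P(Income=Q4 | Education=HS) = 0.040/0.295 = 0.13559.
P(Education=Assoc) = 0.037 + 0.034 + 0.064 + 0.028 + 0.071 = 0.234; P(Income=Q4 | Education=Assoc) = 0.028/0.234 = 0.11966.
Difference = 0.0159.

0.0159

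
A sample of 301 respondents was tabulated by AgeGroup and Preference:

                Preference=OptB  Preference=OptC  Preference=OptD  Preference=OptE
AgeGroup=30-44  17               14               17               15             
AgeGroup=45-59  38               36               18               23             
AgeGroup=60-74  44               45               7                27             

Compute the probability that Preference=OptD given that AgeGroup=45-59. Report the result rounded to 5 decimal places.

Total with AgeGroup=45-59: 38 + 36 + 18 + 23 = 115.
P(Preference=OptD | AgeGroup=45-59) = 18/115 = 0.15652.

0.15652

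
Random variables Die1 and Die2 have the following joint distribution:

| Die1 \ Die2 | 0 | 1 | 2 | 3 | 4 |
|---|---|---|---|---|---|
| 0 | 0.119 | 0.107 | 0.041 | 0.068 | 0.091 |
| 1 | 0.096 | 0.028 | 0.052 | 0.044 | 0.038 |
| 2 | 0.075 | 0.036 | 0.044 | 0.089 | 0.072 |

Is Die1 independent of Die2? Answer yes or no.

no

P(Die1=0) = 0.426 and P(Die2=1) = 0.171, so their product is 0.07285, but P(Die1=0, Die2=1) = 0.107. Since these differ, Die1 and Die2 are not independent.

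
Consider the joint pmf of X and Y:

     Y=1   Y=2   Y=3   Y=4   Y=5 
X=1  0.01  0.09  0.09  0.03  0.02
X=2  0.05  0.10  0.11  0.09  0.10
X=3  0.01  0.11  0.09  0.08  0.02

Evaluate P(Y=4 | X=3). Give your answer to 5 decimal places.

P(X=3) = 0.01 + 0.11 + 0.09 + 0.08 + 0.02 = 0.31.
P(Y=4 | X=3) = 0.08/0.31 = 0.25806.

0.25806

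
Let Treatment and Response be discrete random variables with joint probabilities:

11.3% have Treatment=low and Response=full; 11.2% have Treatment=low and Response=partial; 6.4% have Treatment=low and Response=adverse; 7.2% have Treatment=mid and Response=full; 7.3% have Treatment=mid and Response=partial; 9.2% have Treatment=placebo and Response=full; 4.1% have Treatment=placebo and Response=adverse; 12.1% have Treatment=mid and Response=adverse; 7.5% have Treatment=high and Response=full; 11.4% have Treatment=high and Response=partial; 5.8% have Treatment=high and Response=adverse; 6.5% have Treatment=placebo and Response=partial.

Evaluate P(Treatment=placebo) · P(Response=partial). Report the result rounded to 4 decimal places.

P(Treatment=placebo) = 0.065 + 0.092 + 0.041 = 0.198.
P(Response=partial) = 0.065 + 0.112 + 0.073 + 0.114 = 0.364.
Product: 0.198 × 0.364 = 0.0721.

0.0721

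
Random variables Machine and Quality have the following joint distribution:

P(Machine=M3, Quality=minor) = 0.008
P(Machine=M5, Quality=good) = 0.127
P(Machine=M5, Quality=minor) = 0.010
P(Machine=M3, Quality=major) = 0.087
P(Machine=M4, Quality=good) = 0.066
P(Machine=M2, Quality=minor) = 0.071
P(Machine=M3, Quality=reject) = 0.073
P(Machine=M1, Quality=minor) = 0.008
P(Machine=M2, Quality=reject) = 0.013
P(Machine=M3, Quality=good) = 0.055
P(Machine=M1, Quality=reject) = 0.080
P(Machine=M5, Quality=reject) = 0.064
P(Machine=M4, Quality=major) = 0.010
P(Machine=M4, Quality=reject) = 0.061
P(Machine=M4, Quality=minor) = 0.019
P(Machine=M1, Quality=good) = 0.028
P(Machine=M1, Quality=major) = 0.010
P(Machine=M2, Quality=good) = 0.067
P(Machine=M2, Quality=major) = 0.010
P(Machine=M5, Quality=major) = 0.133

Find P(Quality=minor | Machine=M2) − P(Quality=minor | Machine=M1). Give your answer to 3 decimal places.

0.378

P(Machine=M2) = 0.067 + 0.071 + 0.010 + 0.013 = 0.161; P(Quality=minor | Machine=M2) = 0.071/0.161 = 0.4410.
P(Machine=M1) = 0.028 + 0.008 + 0.010 + 0.080 = 0.126; P(Quality=minor | Machine=M1) = 0.008/0.126 = 0.0635.
Difference = 0.378.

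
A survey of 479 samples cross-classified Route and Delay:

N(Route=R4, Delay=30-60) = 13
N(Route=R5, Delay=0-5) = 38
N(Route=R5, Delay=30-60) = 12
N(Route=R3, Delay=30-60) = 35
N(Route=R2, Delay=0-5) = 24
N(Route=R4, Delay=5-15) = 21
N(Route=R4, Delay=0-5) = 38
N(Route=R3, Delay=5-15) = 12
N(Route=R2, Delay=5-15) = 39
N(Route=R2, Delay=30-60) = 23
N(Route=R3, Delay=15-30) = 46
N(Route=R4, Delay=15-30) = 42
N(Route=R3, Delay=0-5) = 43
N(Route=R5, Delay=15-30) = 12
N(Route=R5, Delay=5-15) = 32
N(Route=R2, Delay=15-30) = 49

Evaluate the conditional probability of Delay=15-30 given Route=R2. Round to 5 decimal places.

Total with Route=R2: 24 + 39 + 49 + 23 = 135.
P(Delay=15-30 | Route=R2) = 49/135 = 0.36296.

0.36296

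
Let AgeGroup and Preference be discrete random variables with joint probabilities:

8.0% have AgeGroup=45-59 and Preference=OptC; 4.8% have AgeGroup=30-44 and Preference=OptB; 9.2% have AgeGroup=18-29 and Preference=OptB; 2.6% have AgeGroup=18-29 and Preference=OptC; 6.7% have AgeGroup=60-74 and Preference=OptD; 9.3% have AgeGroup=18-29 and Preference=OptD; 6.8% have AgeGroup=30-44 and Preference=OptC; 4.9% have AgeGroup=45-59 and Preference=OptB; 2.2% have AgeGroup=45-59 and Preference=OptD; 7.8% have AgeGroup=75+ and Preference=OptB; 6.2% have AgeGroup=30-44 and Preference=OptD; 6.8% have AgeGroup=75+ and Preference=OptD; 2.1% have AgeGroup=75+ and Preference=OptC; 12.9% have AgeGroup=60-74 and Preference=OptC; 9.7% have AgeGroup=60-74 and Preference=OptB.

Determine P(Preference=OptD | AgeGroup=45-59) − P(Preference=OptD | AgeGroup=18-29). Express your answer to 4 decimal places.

P(AgeGroup=45-59) = 0.049 + 0.080 + 0.022 = 0.151; P(Preference=OptD | AgeGroup=45-59) = 0.022/0.151 = 0.14570.
P(AgeGroup=18-29) = 0.092 + 0.026 + 0.093 = 0.211; P(Preference=OptD | AgeGroup=18-29) = 0.093/0.211 = 0.44076.
Difference = -0.2951.

-0.2951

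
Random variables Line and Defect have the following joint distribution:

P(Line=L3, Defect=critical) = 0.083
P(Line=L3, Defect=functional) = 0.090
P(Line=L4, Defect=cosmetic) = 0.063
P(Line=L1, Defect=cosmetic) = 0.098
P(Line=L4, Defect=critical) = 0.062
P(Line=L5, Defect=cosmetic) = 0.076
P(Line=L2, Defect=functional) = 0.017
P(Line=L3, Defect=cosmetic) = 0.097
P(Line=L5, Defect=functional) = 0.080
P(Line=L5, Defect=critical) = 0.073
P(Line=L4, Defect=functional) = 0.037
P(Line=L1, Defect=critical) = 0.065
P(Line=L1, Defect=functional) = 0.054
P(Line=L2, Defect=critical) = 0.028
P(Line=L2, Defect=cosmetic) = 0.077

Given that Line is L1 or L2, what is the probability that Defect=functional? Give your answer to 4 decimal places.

P(Line=L1) = 0.098 + 0.054 + 0.065 = 0.217.
P(Line=L2) = 0.077 + 0.017 + 0.028 = 0.122.
P(Line ∈ {L1, L2}) = 0.217 + 0.122 = 0.339; P(Defect=functional, Line ∈ {L1, L2}) = 0.054 + 0.017 = 0.071.
P(Defect=functional | Line ∈ {L1, L2}) = 0.071/0.339 = 0.2094.

0.2094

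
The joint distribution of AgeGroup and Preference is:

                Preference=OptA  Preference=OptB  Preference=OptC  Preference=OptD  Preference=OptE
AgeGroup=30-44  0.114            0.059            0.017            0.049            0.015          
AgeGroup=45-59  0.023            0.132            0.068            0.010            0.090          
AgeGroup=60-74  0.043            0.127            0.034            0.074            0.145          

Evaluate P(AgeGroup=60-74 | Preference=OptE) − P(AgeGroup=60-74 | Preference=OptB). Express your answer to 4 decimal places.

P(Preference=OptE) = 0.015 + 0.090 + 0.145 = 0.250; P(AgeGroup=60-74 | Preference=OptE) = 0.145/0.250 = 0.58000.
P(Preference=OptB) = 0.059 + 0.132 + 0.127 = 0.318; P(AgeGroup=60-74 | Preference=OptB) = 0.127/0.318 = 0.39937.
Difference = 0.1806.

0.1806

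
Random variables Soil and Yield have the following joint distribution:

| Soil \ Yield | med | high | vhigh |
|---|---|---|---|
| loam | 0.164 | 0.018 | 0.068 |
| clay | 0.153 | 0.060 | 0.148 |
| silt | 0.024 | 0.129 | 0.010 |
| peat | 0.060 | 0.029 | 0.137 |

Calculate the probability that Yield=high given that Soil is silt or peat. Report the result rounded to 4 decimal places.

0.4062

P(Soil=silt) = 0.024 + 0.129 + 0.010 = 0.163.
P(Soil=peat) = 0.060 + 0.029 + 0.137 = 0.226.
P(Soil ∈ {silt, peat}) = 0.163 + 0.226 = 0.389; P(Yield=high, Soil ∈ {silt, peat}) = 0.129 + 0.029 = 0.158.
P(Yield=high | Soil ∈ {silt, peat}) = 0.158/0.389 = 0.4062.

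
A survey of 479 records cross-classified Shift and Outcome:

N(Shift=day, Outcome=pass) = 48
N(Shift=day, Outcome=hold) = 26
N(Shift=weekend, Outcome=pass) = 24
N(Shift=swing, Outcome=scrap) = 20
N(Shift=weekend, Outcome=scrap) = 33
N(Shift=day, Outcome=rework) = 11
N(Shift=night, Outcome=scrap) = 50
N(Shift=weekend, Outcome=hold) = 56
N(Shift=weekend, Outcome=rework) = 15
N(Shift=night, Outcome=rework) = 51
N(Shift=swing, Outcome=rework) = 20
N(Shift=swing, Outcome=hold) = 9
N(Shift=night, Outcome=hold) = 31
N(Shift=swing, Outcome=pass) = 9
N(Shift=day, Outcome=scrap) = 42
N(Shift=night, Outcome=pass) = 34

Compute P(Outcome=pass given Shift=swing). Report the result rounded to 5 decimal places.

Total with Shift=swing: 9 + 20 + 20 + 9 = 58.
P(Outcome=pass | Shift=swing) = 9/58 = 0.15517.

0.15517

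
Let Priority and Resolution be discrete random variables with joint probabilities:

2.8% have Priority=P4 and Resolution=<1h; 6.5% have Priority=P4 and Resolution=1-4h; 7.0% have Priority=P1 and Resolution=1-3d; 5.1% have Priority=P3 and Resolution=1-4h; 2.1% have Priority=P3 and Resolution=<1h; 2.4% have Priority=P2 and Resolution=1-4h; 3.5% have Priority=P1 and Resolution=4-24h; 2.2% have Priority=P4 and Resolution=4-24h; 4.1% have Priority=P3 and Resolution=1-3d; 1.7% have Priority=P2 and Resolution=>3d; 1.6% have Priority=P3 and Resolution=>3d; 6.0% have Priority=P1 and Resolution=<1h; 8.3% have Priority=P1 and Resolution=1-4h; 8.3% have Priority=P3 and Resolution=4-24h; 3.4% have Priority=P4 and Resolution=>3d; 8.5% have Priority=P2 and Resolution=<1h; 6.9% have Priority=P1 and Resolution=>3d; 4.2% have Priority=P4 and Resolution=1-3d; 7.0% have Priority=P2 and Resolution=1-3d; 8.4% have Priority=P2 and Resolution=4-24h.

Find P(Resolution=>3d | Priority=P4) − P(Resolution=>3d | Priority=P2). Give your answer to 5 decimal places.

P(Priority=P4) = 0.028 + 0.065 + 0.022 + 0.042 + 0.034 = 0.191; P(Resolution=>3d | Priority=P4) = 0.034/0.191 = 0.178010.
P(Priority=P2) = 0.085 + 0.024 + 0.084 + 0.070 + 0.017 = 0.280; P(Resolution=>3d | Priority=P2) = 0.017/0.280 = 0.060714.
Difference = 0.11730.

0.11730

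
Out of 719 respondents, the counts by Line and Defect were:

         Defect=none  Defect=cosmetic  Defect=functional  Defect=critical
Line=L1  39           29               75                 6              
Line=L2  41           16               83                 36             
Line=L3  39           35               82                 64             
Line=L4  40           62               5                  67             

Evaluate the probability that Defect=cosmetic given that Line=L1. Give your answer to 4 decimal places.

Total with Line=L1: 39 + 29 + 75 + 6 = 149.
P(Defect=cosmetic | Line=L1) = 29/149 = 0.1946.

0.1946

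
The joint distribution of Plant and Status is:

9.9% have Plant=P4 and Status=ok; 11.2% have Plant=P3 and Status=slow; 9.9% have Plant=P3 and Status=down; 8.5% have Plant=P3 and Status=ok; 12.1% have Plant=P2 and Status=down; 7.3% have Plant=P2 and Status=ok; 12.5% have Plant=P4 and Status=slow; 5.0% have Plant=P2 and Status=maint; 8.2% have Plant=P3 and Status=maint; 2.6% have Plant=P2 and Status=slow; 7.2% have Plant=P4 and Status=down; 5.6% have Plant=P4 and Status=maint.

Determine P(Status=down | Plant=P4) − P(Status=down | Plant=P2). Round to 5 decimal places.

P(Plant=P4) = 0.099 + 0.125 + 0.072 + 0.056 = 0.352; P(Status=down | Plant=P4) = 0.072/0.352 = 0.204545.
P(Plant=P2) = 0.073 + 0.026 + 0.121 + 0.050 = 0.270; P(Status=down | Plant=P2) = 0.121/0.270 = 0.448148.
Difference = -0.24360.

-0.24360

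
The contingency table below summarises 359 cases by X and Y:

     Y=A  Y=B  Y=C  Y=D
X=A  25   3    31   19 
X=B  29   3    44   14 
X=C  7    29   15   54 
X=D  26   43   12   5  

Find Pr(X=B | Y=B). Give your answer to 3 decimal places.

0.038

Total with Y=B: 3 + 3 + 29 + 43 = 78.
P(X=B | Y=B) = 3/78 = 0.038.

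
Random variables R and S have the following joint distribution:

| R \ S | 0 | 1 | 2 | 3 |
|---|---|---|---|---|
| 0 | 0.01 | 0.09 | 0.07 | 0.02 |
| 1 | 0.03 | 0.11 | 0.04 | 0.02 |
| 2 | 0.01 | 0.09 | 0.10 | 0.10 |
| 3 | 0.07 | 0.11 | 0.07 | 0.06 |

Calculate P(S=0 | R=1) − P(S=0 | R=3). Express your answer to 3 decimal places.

-0.076

P(R=1) = 0.03 + 0.11 + 0.04 + 0.02 = 0.20; P(S=0 | R=1) = 0.03/0.20 = 0.1500.
P(R=3) = 0.07 + 0.11 + 0.07 + 0.06 = 0.31; P(S=0 | R=3) = 0.07/0.31 = 0.2258.
Difference = -0.076.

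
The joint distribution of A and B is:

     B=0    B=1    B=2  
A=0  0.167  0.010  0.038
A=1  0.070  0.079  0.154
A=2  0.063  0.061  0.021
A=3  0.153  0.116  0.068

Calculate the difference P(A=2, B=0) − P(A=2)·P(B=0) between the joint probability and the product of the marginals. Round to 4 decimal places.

-0.0027

P(A=2) = 0.063 + 0.061 + 0.021 = 0.145.
P(B=0) = 0.167 + 0.070 + 0.063 + 0.153 = 0.453.
P(A=2, B=0) − P(A=2)P(B=0) = 0.063 − 0.145×0.453 = -0.0027.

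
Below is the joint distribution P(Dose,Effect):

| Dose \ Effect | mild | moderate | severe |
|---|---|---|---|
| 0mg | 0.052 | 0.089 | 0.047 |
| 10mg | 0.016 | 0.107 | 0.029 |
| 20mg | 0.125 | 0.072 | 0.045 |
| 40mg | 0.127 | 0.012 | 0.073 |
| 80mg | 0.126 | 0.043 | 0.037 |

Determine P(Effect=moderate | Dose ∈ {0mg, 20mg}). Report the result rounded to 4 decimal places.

P(Dose=0mg) = 0.052 + 0.089 + 0.047 = 0.188.
P(Dose=20mg) = 0.125 + 0.072 + 0.045 = 0.242.
P(Dose ∈ {0mg, 20mg}) = 0.188 + 0.242 = 0.430; P(Effect=moderate, Dose ∈ {0mg, 20mg}) = 0.089 + 0.072 = 0.161.
P(Effect=moderate | Dose ∈ {0mg, 20mg}) = 0.161/0.430 = 0.3744.

0.3744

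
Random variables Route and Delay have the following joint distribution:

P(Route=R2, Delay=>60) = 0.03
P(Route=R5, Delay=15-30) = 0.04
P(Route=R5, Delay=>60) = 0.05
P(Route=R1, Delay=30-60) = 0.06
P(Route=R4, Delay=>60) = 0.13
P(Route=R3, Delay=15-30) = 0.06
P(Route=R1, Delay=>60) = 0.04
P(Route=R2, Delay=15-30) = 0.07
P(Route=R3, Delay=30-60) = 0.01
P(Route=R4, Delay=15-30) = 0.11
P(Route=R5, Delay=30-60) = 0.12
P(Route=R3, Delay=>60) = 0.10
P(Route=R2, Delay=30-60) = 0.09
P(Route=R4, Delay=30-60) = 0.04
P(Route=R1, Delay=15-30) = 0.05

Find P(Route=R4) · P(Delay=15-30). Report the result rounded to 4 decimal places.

0.0924

P(Route=R4) = 0.11 + 0.04 + 0.13 = 0.28.
P(Delay=15-30) = 0.05 + 0.07 + 0.06 + 0.11 + 0.04 = 0.33.
Product: 0.28 × 0.33 = 0.0924.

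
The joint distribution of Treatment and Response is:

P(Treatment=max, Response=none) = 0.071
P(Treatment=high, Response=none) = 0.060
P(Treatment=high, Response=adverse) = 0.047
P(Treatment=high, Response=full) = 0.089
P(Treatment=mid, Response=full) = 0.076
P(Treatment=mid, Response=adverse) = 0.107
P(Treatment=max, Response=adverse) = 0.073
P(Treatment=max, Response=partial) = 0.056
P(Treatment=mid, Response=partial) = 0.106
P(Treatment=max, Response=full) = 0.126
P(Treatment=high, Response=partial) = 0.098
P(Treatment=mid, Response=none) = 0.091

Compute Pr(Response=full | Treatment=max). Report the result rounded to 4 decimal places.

P(Treatment=max) = 0.071 + 0.056 + 0.126 + 0.073 = 0.326.
P(Response=full | Treatment=max) = 0.126/0.326 = 0.3865.

0.3865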